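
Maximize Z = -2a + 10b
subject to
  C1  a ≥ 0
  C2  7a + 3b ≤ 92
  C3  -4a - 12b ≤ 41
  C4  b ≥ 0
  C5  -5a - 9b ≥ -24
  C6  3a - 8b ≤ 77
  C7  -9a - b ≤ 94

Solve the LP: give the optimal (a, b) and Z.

a = 0, b = 8/3, maximum Z = 80/3

Extreme points and Z = -2a + 10b:
  (0, 0) → Z = 0
  (0, 8/3) → Z = 80/3
  (24/5, 0) → Z = -48/5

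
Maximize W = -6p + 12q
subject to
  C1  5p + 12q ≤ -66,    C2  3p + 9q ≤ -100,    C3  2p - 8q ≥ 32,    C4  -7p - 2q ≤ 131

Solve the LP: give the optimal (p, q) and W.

Corner points and W = -6p + 12q:
  (202/3, -302/9) → W = -2420/3
  (-256/21, -148/21) → W = -80/7
  (-82/5, -81/10) → W = 6/5
The feasible region is unbounded (it extends along (2, -7), (12, -5)), but W strictly decreases along every unbounded feasible direction, so there is no improving ray and the maximum is attained at a vertex.

The optimum lies where 2p - 8q = 32 and -7p - 2q = 131.
Solving simultaneously gives p = -82/5, q = -81/10.

p = -82/5, q = -81/10, maximum W = 6/5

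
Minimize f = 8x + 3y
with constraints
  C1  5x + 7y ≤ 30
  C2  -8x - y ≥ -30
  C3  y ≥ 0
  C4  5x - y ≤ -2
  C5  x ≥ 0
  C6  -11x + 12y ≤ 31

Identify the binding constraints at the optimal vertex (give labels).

C4 and C5

Extreme points and f = 8x + 3y:
  (0, 2) → f = 6
  (1/7, 19/7) → f = 65/7
  (0, 31/12) → f = 31/4

The minimum is at (0, 2). Substituting into each constraint, equality holds for C4 and C5; the remaining constraints have slack.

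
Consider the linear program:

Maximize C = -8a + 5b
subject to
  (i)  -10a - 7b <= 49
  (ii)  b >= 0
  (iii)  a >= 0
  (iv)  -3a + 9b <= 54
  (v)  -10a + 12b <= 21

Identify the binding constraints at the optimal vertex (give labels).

(iii) and (v)

Extreme points and C = -8a + 5b:
  (0, 0) → C = 0
  (0, 7/4) → C = 35/4
  (17/2, 53/6) → C = -143/6
The feasible region is unbounded (it extends along (3, 1), (1, 0)), but C strictly decreases along every unbounded feasible direction, so there is no improving ray and the maximum is attained at a vertex.

The maximum is at (0, 7/4). Substituting into each constraint, equality holds for (iii) and (v); the remaining constraints have slack.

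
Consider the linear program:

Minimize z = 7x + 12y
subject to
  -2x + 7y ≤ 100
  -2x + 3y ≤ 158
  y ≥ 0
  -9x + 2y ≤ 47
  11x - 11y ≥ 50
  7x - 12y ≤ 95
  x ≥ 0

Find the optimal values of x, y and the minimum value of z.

x = 50/11, y = 0, minimum z = 350/11

Extreme points and z = 7x + 12y:
  (290/11, 240/11) → z = 4910/11
  (373/5, 178/5) → z = 4747/5
  (50/11, 0) → z = 350/11
  (95/7, 0) → z = 95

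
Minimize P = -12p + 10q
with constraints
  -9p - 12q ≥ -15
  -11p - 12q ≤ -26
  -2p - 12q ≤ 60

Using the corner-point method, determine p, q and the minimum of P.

Extreme points and P = -12p + 10q:
  (11/2, -23/8) → P = -379/4
  (75/7, -95/14) → P = -1375/7
  (86/9, -178/27) → P = -4876/27

p = 75/7, q = -95/14, minimum P = -1375/7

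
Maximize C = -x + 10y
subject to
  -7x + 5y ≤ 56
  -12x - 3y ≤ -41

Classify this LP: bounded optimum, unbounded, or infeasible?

From the feasible point (37/81, 959/81), moving in the direction (5, 7) keeps every constraint satisfied while C increases without bound.

unbounded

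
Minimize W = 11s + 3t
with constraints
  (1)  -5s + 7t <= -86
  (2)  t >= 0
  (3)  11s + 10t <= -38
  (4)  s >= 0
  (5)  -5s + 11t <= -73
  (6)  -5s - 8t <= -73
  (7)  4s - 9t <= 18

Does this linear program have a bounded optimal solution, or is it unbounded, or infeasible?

infeasible

The boundaries -5s + 11t = -73 and 4s - 9t = 18 meet at (459, 202), but that point violates 11s + 10t ≤ -38. Every candidate vertex is excluded by some other constraint, so the feasible region is empty.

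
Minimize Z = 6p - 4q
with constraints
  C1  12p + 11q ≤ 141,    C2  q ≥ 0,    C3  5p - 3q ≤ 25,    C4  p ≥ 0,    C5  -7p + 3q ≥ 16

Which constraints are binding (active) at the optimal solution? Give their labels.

Feasible corners and Z = 6p - 4q:
  (0, 141/11) → Z = -564/11
  (247/113, 1179/113) → Z = -3234/113
  (0, 16/3) → Z = -64/3

The minimum is at (0, 141/11). Substituting into each constraint, equality holds for C1 and C4; the remaining constraints have slack.

C1 and C4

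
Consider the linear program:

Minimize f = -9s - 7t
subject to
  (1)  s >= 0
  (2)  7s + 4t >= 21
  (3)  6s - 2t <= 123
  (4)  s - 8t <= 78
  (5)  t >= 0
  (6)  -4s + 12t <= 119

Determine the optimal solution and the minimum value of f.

s = 857/32, t = 603/32, minimum f = -5967/16

Extreme points and f = -9s - 7t:
  (0, 21/4) → f = -147/4
  (0, 119/12) → f = -833/12
  (3, 0) → f = -27
  (41/2, 0) → f = -369/2
  (857/32, 603/32) → f = -5967/16

At the optimal vertex, 6s - 2t = 123 and -4s + 12t = 119.
Solving simultaneously gives s = 857/32, t = 603/32.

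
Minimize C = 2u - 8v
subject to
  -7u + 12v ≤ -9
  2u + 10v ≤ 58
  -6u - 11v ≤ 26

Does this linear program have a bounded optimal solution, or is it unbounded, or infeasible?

Vertices and C = 2u - 8v:
  (393/47, 194/47) → C = -766/47
  (-213/149, -236/149) → C = 1462/149
The feasible region has finitely many vertices and no improving ray; the minimum is -766/47 at (393/47, 194/47).

bounded optimum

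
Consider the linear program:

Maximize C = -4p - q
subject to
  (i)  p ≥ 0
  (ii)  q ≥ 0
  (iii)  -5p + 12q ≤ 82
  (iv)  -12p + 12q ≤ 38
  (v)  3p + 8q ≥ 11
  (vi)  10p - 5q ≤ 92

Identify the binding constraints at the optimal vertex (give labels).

Corner points and C = -4p - q:
  (0, 19/6) → C = -19/6
  (0, 11/8) → C = -11/8
  (11/3, 0) → C = -44/3
  (46/5, 0) → C = -184/5
  (44/7, 397/42) → C = -1453/42
  (1514/95, 256/19) → C = -7336/95

The maximum is at (0, 11/8). Substituting into each constraint, equality holds for (i) and (v); the remaining constraints have slack.

(i) and (v)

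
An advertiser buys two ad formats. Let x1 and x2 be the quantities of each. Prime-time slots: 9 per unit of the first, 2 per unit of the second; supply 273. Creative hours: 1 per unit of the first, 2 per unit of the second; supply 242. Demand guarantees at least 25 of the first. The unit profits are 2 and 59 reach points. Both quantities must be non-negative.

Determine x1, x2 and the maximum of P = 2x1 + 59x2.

Vertices and P = 2x1 + 59x2:
  (91/3, 0) → P = 182/3
  (25, 0) → P = 50
  (25, 24) → P = 1466

x1 = 25, x2 = 24, maximum P = 1466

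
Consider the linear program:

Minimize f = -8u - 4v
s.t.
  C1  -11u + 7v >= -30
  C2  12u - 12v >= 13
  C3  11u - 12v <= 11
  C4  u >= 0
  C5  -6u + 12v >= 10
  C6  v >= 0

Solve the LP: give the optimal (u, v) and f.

Vertices and f = -8u - 4v:
  (269/48, 217/48) → f = -755/12
  (283/55, 19/5) → f = -620/11
  (23/6, 11/4) → f = -125/3
  (21/5, 44/15) → f = -136/3

u = 269/48, v = 217/48, minimum f = -755/12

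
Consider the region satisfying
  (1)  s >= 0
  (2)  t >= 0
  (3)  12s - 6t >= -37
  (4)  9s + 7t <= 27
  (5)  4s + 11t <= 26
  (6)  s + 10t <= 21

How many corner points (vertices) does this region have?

Intersecting each pair of boundary lines and keeping only the points that satisfy every inequality leaves:
  (0, 0)
  (0, 21/10)
  (3, 0)
  (115/71, 126/71)
  (1, 2)

5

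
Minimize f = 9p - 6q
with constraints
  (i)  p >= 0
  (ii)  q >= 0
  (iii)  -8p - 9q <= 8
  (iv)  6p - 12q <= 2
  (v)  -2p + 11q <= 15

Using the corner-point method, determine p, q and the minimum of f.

p = 0, q = 15/11, minimum f = -90/11

Extreme points and f = 9p - 6q:
  (0, 0) → f = 0
  (0, 15/11) → f = -90/11
  (1/3, 0) → f = 3
  (101/21, 47/21) → f = 209/7

The binding constraints are p = 0 and -2p + 11q = 15.
Solving simultaneously gives p = 0, q = 15/11.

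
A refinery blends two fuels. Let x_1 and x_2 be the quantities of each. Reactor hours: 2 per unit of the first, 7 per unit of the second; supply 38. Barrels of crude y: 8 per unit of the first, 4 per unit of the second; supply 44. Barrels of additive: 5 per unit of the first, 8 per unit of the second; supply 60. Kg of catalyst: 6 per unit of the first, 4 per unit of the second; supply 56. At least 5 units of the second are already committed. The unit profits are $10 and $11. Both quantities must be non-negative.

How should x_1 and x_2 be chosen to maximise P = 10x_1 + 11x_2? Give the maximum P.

x_1 = 3/2, x_2 = 5, maximum P = 70

Extreme points and P = 10x_1 + 11x_2:
  (0, 38/7) → P = 418/7
  (0, 5) → P = 55
  (3/2, 5) → P = 70

The optimum lies where 2x_1 + 7x_2 = 38 and x_2 = 5.
Solving simultaneously gives x_1 = 3/2, x_2 = 5.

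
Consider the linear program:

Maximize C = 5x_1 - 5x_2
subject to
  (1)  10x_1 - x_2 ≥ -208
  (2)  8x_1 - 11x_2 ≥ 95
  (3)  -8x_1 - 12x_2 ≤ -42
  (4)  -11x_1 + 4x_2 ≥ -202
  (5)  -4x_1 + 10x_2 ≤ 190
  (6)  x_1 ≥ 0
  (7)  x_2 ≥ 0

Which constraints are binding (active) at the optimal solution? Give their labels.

(4) and (7)

Corner points and C = 5x_1 - 5x_2:
  (1842/89, 571/89) → C = 6355/89
  (95/8, 0) → C = 475/8
  (202/11, 0) → C = 1010/11

The maximum is at (202/11, 0). Substituting into each constraint, equality holds for (4) and (7); the remaining constraints have slack.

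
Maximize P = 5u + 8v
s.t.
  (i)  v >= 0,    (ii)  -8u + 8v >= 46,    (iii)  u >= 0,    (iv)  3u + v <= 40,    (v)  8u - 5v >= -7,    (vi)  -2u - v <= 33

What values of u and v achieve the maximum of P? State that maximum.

u = 193/23, v = 341/23, maximum P = 3693/23

Corner points and P = 5u + 8v:
  (137/16, 229/16) → P = 2517/16
  (29/4, 13) → P = 561/4
  (193/23, 341/23) → P = 3693/23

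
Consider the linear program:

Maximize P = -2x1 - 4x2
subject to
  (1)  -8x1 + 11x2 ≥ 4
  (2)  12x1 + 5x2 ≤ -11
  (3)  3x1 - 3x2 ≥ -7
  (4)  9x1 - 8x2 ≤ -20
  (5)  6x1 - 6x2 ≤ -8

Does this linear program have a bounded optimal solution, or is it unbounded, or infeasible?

Corner points and P = -2x1 - 4x2:
  (-65/9, -44/9) → P = 34
  (-188/35, -124/35) → P = 872/35
  (-4/3, 1) → P = -4/3
The feasible region has finitely many vertices and no improving ray; the maximum is 34 at (-65/9, -44/9).

bounded optimum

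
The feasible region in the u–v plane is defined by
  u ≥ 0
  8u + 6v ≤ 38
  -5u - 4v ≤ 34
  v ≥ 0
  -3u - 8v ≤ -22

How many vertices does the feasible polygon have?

Intersecting each pair of boundary lines and keeping only the points that satisfy every inequality leaves:
  (0, 19/3)
  (0, 11/4)
  (86/23, 31/23)

3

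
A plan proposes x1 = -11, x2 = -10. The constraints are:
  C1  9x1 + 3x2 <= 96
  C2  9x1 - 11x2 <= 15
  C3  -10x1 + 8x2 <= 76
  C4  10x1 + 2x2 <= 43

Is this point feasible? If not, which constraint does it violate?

feasible

C1: -129 ≤ 96 ✓
C2: 11 ≤ 15 ✓
C3: 30 ≤ 76 ✓
C4: -130 ≤ 43 ✓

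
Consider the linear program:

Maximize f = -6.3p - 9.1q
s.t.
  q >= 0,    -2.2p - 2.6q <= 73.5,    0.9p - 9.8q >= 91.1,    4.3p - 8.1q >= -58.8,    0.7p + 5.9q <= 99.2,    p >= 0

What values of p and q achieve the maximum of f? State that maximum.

Corner points and f = -6.3p - 9.1q:
  (911/9, 0) → f = -6377/10
  (992/7, 0) → f = -4464/5
  (150965/1217, 2551/1217) → f = -4871468/6085

p = 911/9, q = 0, maximum f = -6377/10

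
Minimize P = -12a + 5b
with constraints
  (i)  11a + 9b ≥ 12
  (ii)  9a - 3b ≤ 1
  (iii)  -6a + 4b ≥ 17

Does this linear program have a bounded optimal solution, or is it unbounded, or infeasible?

Feasible corners and P = -12a + 5b:
  (-15/14, 37/14) → P = 365/14
  (55/18, 53/6) → P = 15/2
The feasible region has finitely many vertices and no improving ray; the minimum is 15/2 at (55/18, 53/6).

bounded optimum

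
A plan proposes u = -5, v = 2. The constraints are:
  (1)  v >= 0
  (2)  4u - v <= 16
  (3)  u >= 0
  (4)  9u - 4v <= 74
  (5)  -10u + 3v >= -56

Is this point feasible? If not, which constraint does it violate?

not feasible — violates (3)

Constraint (3): u = -5, which is not ≥ 0. All other constraints are satisfied.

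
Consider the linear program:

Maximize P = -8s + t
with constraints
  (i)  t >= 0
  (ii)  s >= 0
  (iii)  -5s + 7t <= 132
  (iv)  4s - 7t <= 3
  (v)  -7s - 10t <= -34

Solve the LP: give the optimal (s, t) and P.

s = 0, t = 132/7, maximum P = 132/7

Vertices and P = -8s + t:
  (0, 132/7) → P = 132/7
  (0, 17/5) → P = 17/5
  (268/89, 115/89) → P = -2029/89
The feasible region is unbounded (it extends along (7, 4), (7, 5)), but P strictly decreases along every unbounded feasible direction, so there is no improving ray and the maximum is attained at a vertex.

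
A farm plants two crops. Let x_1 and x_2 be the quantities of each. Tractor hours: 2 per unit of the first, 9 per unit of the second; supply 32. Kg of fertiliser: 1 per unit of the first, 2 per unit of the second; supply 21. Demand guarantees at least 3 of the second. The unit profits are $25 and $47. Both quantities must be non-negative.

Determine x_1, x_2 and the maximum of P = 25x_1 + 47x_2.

Extreme points and P = 25x_1 + 47x_2:
  (0, 32/9) → P = 1504/9
  (0, 3) → P = 141
  (5/2, 3) → P = 407/2

x_1 = 5/2, x_2 = 3, maximum P = 407/2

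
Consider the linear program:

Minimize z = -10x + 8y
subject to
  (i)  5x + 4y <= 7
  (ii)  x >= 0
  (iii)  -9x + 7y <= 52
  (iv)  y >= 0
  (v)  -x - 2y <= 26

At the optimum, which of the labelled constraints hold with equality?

(i) and (iv)

Feasible corners and z = -10x + 8y:
  (0, 7/4) → z = 14
  (7/5, 0) → z = -14
  (0, 0) → z = 0

The minimum is at (7/5, 0). Substituting into each constraint, equality holds for (i) and (iv); the remaining constraints have slack.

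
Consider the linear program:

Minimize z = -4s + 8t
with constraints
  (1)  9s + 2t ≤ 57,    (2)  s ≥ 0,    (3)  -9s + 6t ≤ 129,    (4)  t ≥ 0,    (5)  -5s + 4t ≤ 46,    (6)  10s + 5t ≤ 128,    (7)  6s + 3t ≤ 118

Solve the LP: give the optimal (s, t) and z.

s = 19/3, t = 0, minimum z = -76/3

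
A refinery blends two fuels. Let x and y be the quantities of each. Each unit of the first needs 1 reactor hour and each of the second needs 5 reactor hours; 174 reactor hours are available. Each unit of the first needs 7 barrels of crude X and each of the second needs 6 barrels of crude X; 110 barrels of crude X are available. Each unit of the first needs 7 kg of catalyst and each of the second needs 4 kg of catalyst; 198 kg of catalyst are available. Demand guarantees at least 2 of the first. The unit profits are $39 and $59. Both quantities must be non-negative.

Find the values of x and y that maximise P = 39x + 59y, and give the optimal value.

At the optimal vertex, 7x + 6y = 110 and x = 2.
Solving simultaneously gives x = 2, y = 16.

x = 2, y = 16, maximum P = 1022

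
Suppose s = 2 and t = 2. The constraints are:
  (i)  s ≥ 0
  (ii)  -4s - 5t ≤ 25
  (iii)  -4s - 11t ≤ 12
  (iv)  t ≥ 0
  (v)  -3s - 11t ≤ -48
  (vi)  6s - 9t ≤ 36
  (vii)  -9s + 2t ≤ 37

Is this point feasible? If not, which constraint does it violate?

Constraint (v): -3s - 11t = -28, which is not ≤ -48. All other constraints are satisfied.

not feasible — violates (v)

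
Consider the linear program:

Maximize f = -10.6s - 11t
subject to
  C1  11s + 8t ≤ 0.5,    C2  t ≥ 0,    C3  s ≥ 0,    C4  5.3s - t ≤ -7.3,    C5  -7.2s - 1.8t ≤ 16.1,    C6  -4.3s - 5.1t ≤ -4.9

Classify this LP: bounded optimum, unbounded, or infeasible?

The boundaries 11s + 8t = 0.5 and -7.2s - 1.8t = 16.1 meet at (-1297/378, 1807/378), but that point violates s ≥ 0. Every candidate vertex is excluded by some other constraint, so the feasible region is empty.

infeasible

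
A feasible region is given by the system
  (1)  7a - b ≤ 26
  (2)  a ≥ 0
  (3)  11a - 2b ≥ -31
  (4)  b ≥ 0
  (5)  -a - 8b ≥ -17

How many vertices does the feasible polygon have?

Intersecting each pair of boundary lines and keeping only the points that satisfy every inequality leaves:
  (26/7, 0)
  (75/19, 31/19)
  (0, 0)
  (0, 17/8)

4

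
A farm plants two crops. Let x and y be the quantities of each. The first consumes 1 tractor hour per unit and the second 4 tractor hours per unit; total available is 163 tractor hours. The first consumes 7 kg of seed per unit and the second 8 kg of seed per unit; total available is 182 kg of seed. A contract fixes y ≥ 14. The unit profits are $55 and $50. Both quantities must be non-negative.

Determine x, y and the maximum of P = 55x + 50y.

Feasible corners and P = 55x + 50y:
  (0, 91/4) → P = 2275/2
  (0, 14) → P = 700
  (10, 14) → P = 1250

The optimum lies where 7x + 8y = 182 and y = 14.
Solving simultaneously gives x = 10, y = 14.

x = 10, y = 14, maximum P = 1250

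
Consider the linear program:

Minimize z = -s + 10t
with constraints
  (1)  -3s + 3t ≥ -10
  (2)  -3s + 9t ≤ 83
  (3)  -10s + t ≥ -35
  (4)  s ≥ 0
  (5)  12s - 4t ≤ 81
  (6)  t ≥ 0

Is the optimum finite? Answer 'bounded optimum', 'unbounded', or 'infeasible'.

bounded optimum

Corner points and z = -s + 10t:
  (95/27, 5/27) → z = -5/3
  (10/3, 0) → z = -10/3
  (398/87, 935/87) → z = 2984/29
  (0, 83/9) → z = 830/9
  (0, 0) → z = 0
The feasible region has finitely many vertices and no improving ray; the minimum is -10/3 at (10/3, 0).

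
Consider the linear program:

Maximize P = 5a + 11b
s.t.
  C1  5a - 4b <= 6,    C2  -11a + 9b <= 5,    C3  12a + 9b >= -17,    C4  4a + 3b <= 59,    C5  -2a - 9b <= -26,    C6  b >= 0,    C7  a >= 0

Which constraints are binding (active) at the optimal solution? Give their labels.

Corner points and P = 5a + 11b:
  (254/31, 271/31) → P = 4251/31
  (158/53, 118/53) → P = 2088/53
  (172/23, 223/23) → P = 3313/23
  (21/13, 296/117) → P = 4201/117

The maximum is at (172/23, 223/23). Substituting into each constraint, equality holds for C2 and C4; the remaining constraints have slack.

C2 and C4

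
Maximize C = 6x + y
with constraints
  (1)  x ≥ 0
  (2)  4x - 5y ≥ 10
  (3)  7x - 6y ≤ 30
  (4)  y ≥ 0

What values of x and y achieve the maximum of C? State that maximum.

Extreme points and C = 6x + y:
  (90/11, 50/11) → C = 590/11
  (5/2, 0) → C = 15
  (30/7, 0) → C = 180/7

At the optimal vertex, 4x - 5y = 10 and 7x - 6y = 30.
Solving simultaneously gives x = 90/11, y = 50/11.

x = 90/11, y = 50/11, maximum C = 590/11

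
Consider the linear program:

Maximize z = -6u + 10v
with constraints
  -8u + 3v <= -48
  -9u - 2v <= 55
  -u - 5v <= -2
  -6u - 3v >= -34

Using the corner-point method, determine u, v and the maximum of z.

u = 41/7, v = -8/21, maximum z = -818/21

Vertices and z = -6u + 10v:
  (246/43, -32/43) → z = -1796/43
  (41/7, -8/21) → z = -818/21
  (164/27, -22/27) → z = -1204/27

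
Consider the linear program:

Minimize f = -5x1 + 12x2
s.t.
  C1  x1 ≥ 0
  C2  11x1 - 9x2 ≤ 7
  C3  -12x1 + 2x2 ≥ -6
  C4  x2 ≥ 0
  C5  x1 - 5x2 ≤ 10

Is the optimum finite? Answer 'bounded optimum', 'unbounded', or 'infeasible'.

Vertices and f = -5x1 + 12x2:
  (0, 0) → f = 0
  (1/2, 0) → f = -5/2
The feasible region has finitely many vertices and no improving ray; the minimum is -5/2 at (1/2, 0).

bounded optimum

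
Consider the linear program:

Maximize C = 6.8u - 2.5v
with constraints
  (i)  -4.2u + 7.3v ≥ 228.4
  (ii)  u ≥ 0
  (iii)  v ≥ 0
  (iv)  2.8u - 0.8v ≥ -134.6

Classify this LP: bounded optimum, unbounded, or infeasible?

From the feasible point (0, 2284/73), moving in the direction (7.3, 4.2) keeps every constraint satisfied while C increases without bound.

unbounded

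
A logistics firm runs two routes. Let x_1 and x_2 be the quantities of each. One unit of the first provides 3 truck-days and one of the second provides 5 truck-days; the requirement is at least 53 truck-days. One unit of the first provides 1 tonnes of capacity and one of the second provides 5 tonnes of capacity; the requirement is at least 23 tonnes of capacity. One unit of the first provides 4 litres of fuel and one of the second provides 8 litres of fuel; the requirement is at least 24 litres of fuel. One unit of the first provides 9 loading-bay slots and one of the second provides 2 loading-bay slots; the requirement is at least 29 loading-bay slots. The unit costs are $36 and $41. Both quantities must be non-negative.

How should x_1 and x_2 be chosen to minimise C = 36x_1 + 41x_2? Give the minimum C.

Feasible corners and C = 36x_1 + 41x_2:
  (0, 29/2) → C = 1189/2
  (23, 0) → C = 828
  (15, 8/5) → C = 3028/5
  (1, 10) → C = 446
The feasible region is unbounded (it extends along (0, 1), (1, 0)), but C strictly increases along every unbounded feasible direction, so there is no improving ray and the minimum is attained at a vertex.

At the optimal vertex, 3x_1 + 5x_2 = 53 and 9x_1 + 2x_2 = 29.
Solving simultaneously gives x_1 = 1, x_2 = 10.

x_1 = 1, x_2 = 10, minimum C = 446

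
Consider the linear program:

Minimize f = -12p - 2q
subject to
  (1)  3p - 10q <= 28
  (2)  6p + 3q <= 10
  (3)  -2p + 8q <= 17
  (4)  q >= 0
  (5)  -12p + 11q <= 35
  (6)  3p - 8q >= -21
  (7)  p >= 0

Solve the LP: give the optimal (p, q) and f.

p = 5/3, q = 0, minimum f = -20

Feasible corners and f = -12p - 2q:
  (29/54, 61/27) → f = -296/27
  (5/3, 0) → f = -20
  (0, 17/8) → f = -17/4
  (0, 0) → f = 0

The binding constraints are 6p + 3q = 10 and q = 0.
Solving simultaneously gives p = 5/3, q = 0.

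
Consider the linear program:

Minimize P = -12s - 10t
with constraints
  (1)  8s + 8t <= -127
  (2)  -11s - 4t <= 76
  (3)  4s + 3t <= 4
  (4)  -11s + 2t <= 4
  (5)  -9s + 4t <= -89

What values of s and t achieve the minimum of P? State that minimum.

s = 413/8, t = -135/2, minimum P = 111/2

The feasible region is unbounded (it extends along (4, -11), (3, -4)), but P strictly increases along every unbounded feasible direction, so there is no improving ray and the minimum is attained at a vertex.

At the optimal vertex, 8s + 8t = -127 and 4s + 3t = 4.
Solving simultaneously gives s = 413/8, t = -135/2.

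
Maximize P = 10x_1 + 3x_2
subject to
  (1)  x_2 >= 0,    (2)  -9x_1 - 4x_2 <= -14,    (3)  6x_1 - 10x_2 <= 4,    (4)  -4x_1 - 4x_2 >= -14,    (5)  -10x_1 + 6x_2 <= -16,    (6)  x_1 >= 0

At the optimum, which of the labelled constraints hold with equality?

(3) and (4)

Vertices and P = 10x_1 + 3x_2:
  (39/16, 17/16) → P = 441/16
  (17/8, 7/8) → P = 191/8
  (37/16, 19/16) → P = 427/16

The maximum is at (39/16, 17/16). Substituting into each constraint, equality holds for (3) and (4); the remaining constraints have slack.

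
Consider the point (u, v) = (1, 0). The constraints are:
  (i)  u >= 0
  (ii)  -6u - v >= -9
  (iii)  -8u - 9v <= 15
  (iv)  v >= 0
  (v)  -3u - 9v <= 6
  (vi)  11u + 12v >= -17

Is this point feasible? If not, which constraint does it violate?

feasible

(i): 1 ≥ 0 ✓
(ii): -6 ≥ -9 ✓
(iii): -8 ≤ 15 ✓
(iv): 0 ≥ 0 ✓
(v): -3 ≤ 6 ✓
(vi): 11 ≥ -17 ✓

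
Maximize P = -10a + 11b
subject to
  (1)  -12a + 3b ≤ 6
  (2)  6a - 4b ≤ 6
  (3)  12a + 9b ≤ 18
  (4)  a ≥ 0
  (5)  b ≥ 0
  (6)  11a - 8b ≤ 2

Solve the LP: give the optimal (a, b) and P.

Corner points and P = -10a + 11b:
  (0, 2) → P = 22
  (54/65, 58/65) → P = 98/65
  (0, 0) → P = 0
  (2/11, 0) → P = -20/11

a = 0, b = 2, maximum P = 22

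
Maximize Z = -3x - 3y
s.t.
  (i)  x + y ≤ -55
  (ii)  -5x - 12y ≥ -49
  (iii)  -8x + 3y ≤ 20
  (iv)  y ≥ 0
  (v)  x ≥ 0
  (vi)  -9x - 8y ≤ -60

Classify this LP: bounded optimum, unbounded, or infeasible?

The boundaries x + y = -55 and -9x - 8y = -60 meet at (500, -555), but that point violates y ≥ 0. Every candidate vertex is excluded by some other constraint, so the feasible region is empty.

infeasible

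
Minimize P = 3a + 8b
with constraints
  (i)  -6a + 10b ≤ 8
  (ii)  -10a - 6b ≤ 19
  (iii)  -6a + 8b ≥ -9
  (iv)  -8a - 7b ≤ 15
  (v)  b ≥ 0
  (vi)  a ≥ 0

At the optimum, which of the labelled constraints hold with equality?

(v) and (vi)

Extreme points and P = 3a + 8b:
  (77/6, 17/2) → P = 213/2
  (0, 4/5) → P = 32/5
  (3/2, 0) → P = 9/2
  (0, 0) → P = 0

The minimum is at (0, 0). Substituting into each constraint, equality holds for (v) and (vi); the remaining constraints have slack.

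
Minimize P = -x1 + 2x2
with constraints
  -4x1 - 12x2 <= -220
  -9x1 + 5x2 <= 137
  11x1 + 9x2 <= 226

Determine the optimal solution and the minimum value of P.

x1 = 61/8, x2 = 379/24, minimum P = 575/24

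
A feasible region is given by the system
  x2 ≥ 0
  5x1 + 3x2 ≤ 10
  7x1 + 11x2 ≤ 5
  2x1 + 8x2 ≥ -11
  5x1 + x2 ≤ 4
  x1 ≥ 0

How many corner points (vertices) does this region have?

Pairwise boundary intersections that survive every other constraint:
  (5/7, 0)
  (0, 0)
  (0, 5/11)

3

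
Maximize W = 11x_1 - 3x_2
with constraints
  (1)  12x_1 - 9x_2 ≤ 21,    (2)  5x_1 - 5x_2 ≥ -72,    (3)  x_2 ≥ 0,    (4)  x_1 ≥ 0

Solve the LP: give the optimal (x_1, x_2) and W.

x_1 = 251/5, x_2 = 323/5, maximum W = 1792/5

Extreme points and W = 11x_1 - 3x_2:
  (251/5, 323/5) → W = 1792/5
  (7/4, 0) → W = 77/4
  (0, 72/5) → W = -216/5
  (0, 0) → W = 0

The optimum lies where 12x_1 - 9x_2 = 21 and 5x_1 - 5x_2 = -72.
Solving simultaneously gives x_1 = 251/5, x_2 = 323/5.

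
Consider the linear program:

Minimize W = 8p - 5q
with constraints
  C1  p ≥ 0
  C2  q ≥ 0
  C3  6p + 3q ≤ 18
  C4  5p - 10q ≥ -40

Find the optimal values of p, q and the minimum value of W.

p = 0, q = 4, minimum W = -20

Vertices and W = 8p - 5q:
  (0, 0) → W = 0
  (0, 4) → W = -20
  (3, 0) → W = 24
  (4/5, 22/5) → W = -78/5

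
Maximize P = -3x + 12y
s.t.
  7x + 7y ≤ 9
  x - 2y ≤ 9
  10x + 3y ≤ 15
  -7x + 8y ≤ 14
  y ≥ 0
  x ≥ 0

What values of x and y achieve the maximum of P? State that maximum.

x = 0, y = 9/7, maximum P = 108/7

Vertices and P = -3x + 12y:
  (9/7, 0) → P = -27/7
  (0, 9/7) → P = 108/7
  (0, 0) → P = 0

The optimum lies where 7x + 7y = 9 and x = 0.
Solving simultaneously gives x = 0, y = 9/7.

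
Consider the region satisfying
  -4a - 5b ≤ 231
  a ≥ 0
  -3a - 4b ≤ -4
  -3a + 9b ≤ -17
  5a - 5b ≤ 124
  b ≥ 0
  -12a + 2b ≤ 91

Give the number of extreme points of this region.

3

Pairwise boundary intersections that survive every other constraint:
  (1031/30, 287/30)
  (17/3, 0)
  (124/5, 0)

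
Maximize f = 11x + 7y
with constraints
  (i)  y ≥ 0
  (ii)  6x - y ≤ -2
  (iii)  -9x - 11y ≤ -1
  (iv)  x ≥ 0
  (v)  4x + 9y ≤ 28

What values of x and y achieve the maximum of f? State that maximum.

Feasible corners and f = 11x + 7y:
  (0, 2) → f = 14
  (5/29, 88/29) → f = 671/29
  (0, 28/9) → f = 196/9

The optimum lies where 6x - y = -2 and 4x + 9y = 28.
Solving simultaneously gives x = 5/29, y = 88/29.

x = 5/29, y = 88/29, maximum f = 671/29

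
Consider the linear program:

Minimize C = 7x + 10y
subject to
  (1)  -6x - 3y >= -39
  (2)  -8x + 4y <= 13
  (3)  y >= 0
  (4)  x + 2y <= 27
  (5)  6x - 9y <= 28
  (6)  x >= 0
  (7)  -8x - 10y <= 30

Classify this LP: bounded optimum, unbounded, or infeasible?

bounded optimum

Vertices and C = 7x + 10y:
  (39/16, 65/8) → C = 1573/16
  (145/24, 11/12) → C = 1235/24
  (0, 13/4) → C = 65/2
  (14/3, 0) → C = 98/3
  (0, 0) → C = 0
The feasible region has finitely many vertices and no improving ray; the minimum is 0 at (0, 0).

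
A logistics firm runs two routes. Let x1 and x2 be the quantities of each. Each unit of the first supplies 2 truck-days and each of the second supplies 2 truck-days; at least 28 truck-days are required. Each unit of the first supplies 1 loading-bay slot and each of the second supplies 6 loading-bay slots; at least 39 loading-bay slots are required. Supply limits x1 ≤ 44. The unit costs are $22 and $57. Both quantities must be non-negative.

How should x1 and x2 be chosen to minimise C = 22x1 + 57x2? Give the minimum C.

x1 = 9, x2 = 5, minimum C = 483

Feasible corners and C = 22x1 + 57x2:
  (0, 14) → C = 798
  (39, 0) → C = 858
  (44, 0) → C = 968
  (9, 5) → C = 483
The feasible region is unbounded (it extends along (0, 1)), but C strictly increases along every unbounded feasible direction, so there is no improving ray and the minimum is attained at a vertex.

At the optimal vertex, 2x1 + 2x2 = 28 and x1 + 6x2 = 39.
Solving simultaneously gives x1 = 9, x2 = 5.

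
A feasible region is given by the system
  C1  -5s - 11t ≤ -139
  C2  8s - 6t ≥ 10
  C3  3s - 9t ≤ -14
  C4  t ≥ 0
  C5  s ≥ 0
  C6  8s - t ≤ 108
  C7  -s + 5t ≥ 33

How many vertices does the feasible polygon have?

4

Intersecting each pair of boundary lines and keeping only the points that satisfy every inequality leaves:
  (8, 9)
  (83/9, 76/9)
  (319/20, 98/5)
  (191/13, 124/13)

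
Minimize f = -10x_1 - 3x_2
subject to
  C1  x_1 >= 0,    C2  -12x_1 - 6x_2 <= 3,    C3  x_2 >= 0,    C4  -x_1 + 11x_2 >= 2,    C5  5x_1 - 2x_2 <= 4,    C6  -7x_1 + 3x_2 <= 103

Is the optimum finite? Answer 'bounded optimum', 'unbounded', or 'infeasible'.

bounded optimum

Feasible corners and f = -10x_1 - 3x_2:
  (0, 2/11) → f = -6/11
  (0, 103/3) → f = -103
  (48/53, 14/53) → f = -522/53
  (218, 543) → f = -3809
The feasible region has finitely many vertices and no improving ray; the minimum is -3809 at (218, 543).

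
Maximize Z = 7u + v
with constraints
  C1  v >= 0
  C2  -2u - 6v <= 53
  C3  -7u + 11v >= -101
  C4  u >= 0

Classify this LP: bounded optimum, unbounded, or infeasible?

From the feasible point (101/7, 0), moving in the direction (0, 1) keeps every constraint satisfied while Z increases without bound.

unbounded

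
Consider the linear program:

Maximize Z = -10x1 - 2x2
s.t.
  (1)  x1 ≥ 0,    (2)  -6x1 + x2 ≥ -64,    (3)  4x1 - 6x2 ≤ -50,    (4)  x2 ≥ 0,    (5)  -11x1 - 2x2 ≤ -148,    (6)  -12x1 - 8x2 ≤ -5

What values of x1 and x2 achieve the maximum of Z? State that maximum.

Feasible corners and Z = -10x1 - 2x2:
  (0, 74) → Z = -148
  (217/16, 139/8) → Z = -1363/8
  (394/37, 571/37) → Z = -5082/37
The feasible region is unbounded (it extends along (0, 1), (1, 6)), but Z strictly decreases along every unbounded feasible direction, so there is no improving ray and the maximum is attained at a vertex.

The optimum lies where 4x1 - 6x2 = -50 and -11x1 - 2x2 = -148.
Solving simultaneously gives x1 = 394/37, x2 = 571/37.

x1 = 394/37, x2 = 571/37, maximum Z = -5082/37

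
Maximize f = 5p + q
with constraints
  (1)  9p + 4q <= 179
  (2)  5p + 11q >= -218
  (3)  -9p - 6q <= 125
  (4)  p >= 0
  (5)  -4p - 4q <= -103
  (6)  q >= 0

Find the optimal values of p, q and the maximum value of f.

p = 76/5, q = 211/20, maximum f = 1731/20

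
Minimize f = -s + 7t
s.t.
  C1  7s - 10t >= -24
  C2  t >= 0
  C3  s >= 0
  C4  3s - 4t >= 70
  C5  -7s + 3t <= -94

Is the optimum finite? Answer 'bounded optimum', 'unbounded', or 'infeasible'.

unbounded

From the feasible point (398, 281), moving in the direction (1, 0) keeps every constraint satisfied while f decreases without bound.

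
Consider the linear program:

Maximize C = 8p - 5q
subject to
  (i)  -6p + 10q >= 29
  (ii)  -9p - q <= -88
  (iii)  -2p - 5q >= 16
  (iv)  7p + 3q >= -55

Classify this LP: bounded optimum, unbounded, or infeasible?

The boundaries -6p + 10q = 29 and -9p - q = -88 meet at (851/96, 263/32), but that point violates -2p - 5q ≥ 16. Every candidate vertex is excluded by some other constraint, so the feasible region is empty.

infeasible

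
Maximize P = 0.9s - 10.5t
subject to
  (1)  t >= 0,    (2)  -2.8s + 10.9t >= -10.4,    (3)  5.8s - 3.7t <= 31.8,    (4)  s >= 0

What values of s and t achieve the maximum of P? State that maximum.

The feasible region is unbounded (it extends along (0, 1), (37, 58)), but P strictly decreases along every unbounded feasible direction, so there is no improving ray and the maximum is attained at a vertex.

At the optimal vertex, t = 0 and -2.8s + 10.9t = -10.4.
Solving simultaneously gives s = 26/7, t = 0.

s = 26/7, t = 0, maximum P = 117/35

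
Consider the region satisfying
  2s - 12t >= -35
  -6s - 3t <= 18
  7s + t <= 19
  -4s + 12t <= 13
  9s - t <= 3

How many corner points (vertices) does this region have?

3

Pairwise boundary intersections that survive every other constraint:
  (-85/28, 1/14)
  (-3/11, -60/11)
  (49/104, 129/104)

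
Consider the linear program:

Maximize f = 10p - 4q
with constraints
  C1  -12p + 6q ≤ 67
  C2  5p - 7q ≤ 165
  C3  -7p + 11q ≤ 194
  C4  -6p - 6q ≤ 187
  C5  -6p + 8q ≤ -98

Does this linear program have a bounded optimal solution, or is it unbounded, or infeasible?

Vertices and f = 10p - 4q:
  (3173/6, 2125/6) → f = 11615/3
  (-319/72, -1925/72) → f = 2255/36
  (263, 185) → f = 1890
  (-227/21, -285/14) → f = -80/3
The feasible region has finitely many vertices and no improving ray; the maximum is 11615/3 at (3173/6, 2125/6).

bounded optimum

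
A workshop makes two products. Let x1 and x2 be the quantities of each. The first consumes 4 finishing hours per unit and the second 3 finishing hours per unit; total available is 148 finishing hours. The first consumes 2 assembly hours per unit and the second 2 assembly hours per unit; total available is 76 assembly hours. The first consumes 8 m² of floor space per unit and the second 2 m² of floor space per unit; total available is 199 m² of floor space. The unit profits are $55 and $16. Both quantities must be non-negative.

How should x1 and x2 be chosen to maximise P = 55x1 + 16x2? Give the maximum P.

Vertices and P = 55x1 + 16x2:
  (0, 0) → P = 0
  (0, 38) → P = 608
  (199/8, 0) → P = 10945/8
  (41/2, 35/2) → P = 2815/2

x1 = 41/2, x2 = 35/2, maximum P = 2815/2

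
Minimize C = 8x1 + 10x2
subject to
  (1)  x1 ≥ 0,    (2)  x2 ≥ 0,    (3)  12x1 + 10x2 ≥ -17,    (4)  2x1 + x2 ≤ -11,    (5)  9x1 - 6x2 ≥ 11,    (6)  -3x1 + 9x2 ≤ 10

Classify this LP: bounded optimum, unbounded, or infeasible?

The boundaries x2 = 0 and 9x1 - 6x2 = 11 meet at (11/9, 0), but that point violates 2x1 + x2 ≤ -11. Every candidate vertex is excluded by some other constraint, so the feasible region is empty.

infeasible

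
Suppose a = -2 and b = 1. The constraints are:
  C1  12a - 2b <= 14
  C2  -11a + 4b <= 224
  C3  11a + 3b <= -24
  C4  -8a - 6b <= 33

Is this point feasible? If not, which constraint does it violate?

not feasible — violates C3

Constraint C3: 11a + 3b = -19, which is not ≤ -24. All other constraints are satisfied.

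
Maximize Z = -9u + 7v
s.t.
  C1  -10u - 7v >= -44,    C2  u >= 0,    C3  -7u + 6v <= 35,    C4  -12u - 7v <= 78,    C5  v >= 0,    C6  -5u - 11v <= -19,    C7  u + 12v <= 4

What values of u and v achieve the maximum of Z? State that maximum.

u = 184/49, v = 1/49, maximum Z = -1649/49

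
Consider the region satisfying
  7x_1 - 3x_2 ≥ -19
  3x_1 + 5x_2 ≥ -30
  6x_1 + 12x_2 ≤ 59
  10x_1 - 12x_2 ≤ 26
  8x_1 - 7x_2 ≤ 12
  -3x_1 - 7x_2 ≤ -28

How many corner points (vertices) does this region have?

4

Intersecting each pair of boundary lines and keeping only the points that satisfy every inequality leaves:
  (-1/2, 31/6)
  (-49/58, 253/58)
  (557/138, 200/69)
  (40/11, 188/77)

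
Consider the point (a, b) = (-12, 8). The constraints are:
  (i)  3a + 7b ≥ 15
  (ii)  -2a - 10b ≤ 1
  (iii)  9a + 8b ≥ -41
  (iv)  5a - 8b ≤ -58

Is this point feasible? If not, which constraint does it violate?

not feasible — violates (iii)

Constraint (iii): 9a + 8b = -44, which is not ≥ -41. All other constraints are satisfied.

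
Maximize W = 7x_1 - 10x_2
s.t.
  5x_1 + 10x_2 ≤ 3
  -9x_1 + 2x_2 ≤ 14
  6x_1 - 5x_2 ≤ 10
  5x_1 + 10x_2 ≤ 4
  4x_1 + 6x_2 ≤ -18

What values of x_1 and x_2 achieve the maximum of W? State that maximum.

x_1 = -30/11, x_2 = -58/11, maximum W = 370/11

Corner points and W = 7x_1 - 10x_2:
  (-30/11, -58/11) → W = 370/11
  (-60/31, -53/31) → W = 110/31
  (-15/28, -37/14) → W = 635/28

At the optimal vertex, -9x_1 + 2x_2 = 14 and 6x_1 - 5x_2 = 10.
Solving simultaneously gives x_1 = -30/11, x_2 = -58/11.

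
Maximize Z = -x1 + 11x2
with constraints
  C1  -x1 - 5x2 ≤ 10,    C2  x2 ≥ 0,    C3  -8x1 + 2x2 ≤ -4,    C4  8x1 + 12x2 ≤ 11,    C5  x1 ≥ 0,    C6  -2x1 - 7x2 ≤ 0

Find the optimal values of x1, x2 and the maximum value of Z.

x1 = 5/8, x2 = 1/2, maximum Z = 39/8

Feasible corners and Z = -x1 + 11x2:
  (1/2, 0) → Z = -1/2
  (11/8, 0) → Z = -11/8
  (5/8, 1/2) → Z = 39/8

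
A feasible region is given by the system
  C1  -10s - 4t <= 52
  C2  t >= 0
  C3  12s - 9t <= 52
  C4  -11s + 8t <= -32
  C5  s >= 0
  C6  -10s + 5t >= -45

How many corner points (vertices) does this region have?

4

Intersecting each pair of boundary lines and keeping only the points that satisfy every inequality leaves:
  (13/3, 0)
  (32/11, 0)
  (29/6, 2/3)
  (8, 7)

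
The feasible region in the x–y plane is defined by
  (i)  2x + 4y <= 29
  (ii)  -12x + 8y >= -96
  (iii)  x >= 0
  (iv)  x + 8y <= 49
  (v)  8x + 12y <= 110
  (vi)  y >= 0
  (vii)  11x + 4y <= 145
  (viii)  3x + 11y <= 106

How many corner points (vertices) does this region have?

Pairwise boundary intersections that survive every other constraint:
  (77/8, 39/16)
  (3, 23/4)
  (8, 0)
  (0, 49/8)
  (0, 0)

5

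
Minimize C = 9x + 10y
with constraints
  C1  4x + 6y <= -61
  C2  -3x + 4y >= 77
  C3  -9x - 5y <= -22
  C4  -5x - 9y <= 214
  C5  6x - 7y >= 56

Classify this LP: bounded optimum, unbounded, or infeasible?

infeasible

The boundaries 4x + 6y = -61 and -9x - 5y = -22 meet at (437/34, -637/34), but that point violates -3x + 4y ≥ 77. Every candidate vertex is excluded by some other constraint, so the feasible region is empty.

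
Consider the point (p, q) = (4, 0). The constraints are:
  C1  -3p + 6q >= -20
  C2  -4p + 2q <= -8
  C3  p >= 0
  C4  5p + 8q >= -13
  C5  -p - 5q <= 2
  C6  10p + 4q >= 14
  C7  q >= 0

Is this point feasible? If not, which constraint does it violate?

feasible

C1: -12 ≥ -20 ✓
C2: -16 ≤ -8 ✓
C3: 4 ≥ 0 ✓
C4: 20 ≥ -13 ✓
C5: -4 ≤ 2 ✓
C6: 40 ≥ 14 ✓
C7: 0 ≥ 0 ✓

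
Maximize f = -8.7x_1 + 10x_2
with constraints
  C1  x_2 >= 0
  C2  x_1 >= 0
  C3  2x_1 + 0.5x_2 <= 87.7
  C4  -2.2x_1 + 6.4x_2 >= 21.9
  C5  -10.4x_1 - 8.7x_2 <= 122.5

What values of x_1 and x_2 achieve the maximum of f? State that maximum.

x_1 = 0, x_2 = 175.4, maximum f = 1754

Feasible corners and f = -8.7x_1 + 10x_2:
  (0, 877/5) → f = 1754
  (0, 219/64) → f = 1095/32
  (55033/1390, 11837/695) → f = -2420471/13900

The binding constraints are x_1 = 0 and 2x_1 + 0.5x_2 = 87.7.
Solving simultaneously gives x_1 = 0, x_2 = 877/5.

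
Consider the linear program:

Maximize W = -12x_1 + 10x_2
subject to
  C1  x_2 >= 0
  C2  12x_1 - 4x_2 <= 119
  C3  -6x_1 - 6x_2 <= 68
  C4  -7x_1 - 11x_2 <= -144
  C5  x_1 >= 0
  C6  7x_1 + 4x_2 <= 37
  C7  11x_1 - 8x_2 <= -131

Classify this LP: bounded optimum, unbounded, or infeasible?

infeasible

The boundaries 12x_1 - 4x_2 = 119 and 11x_1 - 8x_2 = -131 meet at (369/13, 2881/52), but that point violates 7x_1 + 4x_2 ≤ 37. Every candidate vertex is excluded by some other constraint, so the feasible region is empty.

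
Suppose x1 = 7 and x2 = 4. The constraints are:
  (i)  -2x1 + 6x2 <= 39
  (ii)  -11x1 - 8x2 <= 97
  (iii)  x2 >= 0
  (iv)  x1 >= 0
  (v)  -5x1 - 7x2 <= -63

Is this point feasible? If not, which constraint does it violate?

feasible

(i): 10 ≤ 39 ✓
(ii): -109 ≤ 97 ✓
(iii): 4 ≥ 0 ✓
(iv): 7 ≥ 0 ✓
(v): -63 ≤ -63 ✓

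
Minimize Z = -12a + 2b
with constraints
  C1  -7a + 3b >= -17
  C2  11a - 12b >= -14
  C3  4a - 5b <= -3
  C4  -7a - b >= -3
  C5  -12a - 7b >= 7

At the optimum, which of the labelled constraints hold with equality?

Feasible corners and Z = -12a + 2b:
  (-34/7, -23/7) → Z = 362/7
  (-14/17, 7/17) → Z = 182/17
  (-7/11, 1/11) → Z = 86/11

The minimum is at (-7/11, 1/11). Substituting into each constraint, equality holds for C3 and C5; the remaining constraints have slack.

C3 and C5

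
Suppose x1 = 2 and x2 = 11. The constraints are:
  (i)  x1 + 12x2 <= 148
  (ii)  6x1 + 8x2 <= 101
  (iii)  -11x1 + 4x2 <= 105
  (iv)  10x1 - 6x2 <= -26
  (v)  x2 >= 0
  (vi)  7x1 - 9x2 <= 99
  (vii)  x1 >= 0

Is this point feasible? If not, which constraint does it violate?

feasible

(i): 134 ≤ 148 ✓
(ii): 100 ≤ 101 ✓
(iii): 22 ≤ 105 ✓
(iv): -46 ≤ -26 ✓
(v): 11 ≥ 0 ✓
(vi): -85 ≤ 99 ✓
(vii): 2 ≥ 0 ✓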